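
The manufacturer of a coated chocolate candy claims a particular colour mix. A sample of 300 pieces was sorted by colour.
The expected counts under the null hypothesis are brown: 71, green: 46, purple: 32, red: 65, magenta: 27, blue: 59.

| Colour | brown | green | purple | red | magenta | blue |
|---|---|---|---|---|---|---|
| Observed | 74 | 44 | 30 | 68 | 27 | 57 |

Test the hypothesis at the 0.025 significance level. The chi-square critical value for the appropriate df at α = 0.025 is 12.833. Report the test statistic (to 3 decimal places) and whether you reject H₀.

0.545; do not reject

χ² = (74−71)²/71 + (44−46)²/46 + (30−32)²/32 + (68−65)²/65 + (27−27)²/27 + (57−59)²/59
   = 0.1268 + 0.0870 + 0.1250 + 0.1385 + 0.0000 + 0.0678
Sum = 0.545
df = 5. Since 0.545 < 12.833, we do not reject H₀.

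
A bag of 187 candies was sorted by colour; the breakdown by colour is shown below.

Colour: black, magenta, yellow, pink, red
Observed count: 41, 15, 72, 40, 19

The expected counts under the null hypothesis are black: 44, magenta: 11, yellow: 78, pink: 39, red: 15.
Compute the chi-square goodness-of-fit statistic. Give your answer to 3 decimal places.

3.213

cat          O        E   (O−E)²/E
black       41       44     0.2045
magenta     15       11     1.4545
yellow      72       78     0.4615
pink        40       39     0.0256
red         19       15     1.0667
Sum = 3.213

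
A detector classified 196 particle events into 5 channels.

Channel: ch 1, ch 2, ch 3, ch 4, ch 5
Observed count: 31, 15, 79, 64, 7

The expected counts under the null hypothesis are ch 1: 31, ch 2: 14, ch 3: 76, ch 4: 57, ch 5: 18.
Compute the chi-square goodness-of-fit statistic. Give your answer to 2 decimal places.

7.77

ch 1: (31 − 31)²/31 = 0/31 = 0.000
ch 2: (15 − 14)²/14 = 1/14 = 0.071
ch 3: (79 − 76)²/76 = 9/76 = 0.118
ch 4: (64 − 57)²/57 = 49/57 = 0.860
ch 5: (7 − 18)²/18 = 121/18 = 6.722
Sum = 7.77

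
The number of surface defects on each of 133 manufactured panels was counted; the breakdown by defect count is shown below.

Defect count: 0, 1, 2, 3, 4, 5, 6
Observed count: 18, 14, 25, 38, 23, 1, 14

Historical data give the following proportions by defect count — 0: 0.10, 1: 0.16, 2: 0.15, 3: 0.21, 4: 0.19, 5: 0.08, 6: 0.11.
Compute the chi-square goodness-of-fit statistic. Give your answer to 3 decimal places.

Expected counts E_i = n·p_i: 133×0.10 = 13.3, 133×0.16 = 21.28, 133×0.15 = 19.95, 133×0.21 = 27.93, 133×0.19 = 25.27, 133×0.08 = 10.64, 133×0.11 = 14.63.
χ² = (18−13.3)²/13.3 + (14−21.28)²/21.28 + (25−19.95)²/19.95 + (38−27.93)²/27.93 + (23−25.27)²/25.27 + (1−10.64)²/10.64 + (14−14.63)²/14.63
   = 1.6609 + 2.4905 + 1.2783 + 3.6307 + 0.2039 + 8.7340 + 0.0271
Sum = 18.025

18.025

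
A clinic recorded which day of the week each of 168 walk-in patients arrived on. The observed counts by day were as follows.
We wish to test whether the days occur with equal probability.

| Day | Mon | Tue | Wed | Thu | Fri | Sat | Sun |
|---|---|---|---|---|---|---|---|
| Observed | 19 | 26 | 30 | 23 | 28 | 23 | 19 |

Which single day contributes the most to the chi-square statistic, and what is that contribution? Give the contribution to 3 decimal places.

Under H₀ each category has probability 1/7, so each expected count is 168/7 = 24.
χ² = (19−24)²/24 + (26−24)²/24 + (30−24)²/24 + (23−24)²/24 + (28−24)²/24 + (23−24)²/24 + (19−24)²/24
   = 1.0417 + 0.1667 + 1.5000 + 0.0417 + 0.6667 + 0.0417 + 1.0417
The largest term is for Wed: 1.500.

Wed, 1.500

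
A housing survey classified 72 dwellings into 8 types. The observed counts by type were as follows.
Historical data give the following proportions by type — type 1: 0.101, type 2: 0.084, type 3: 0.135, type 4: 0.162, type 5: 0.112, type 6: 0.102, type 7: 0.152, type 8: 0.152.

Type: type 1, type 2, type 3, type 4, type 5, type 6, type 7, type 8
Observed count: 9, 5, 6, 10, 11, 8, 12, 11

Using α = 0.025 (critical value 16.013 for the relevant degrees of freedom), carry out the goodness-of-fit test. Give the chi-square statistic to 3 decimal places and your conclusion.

3.483; do not reject

Expected counts E_i = n·p_i: 72×0.101 = 7.272, 72×0.084 = 6.048, 72×0.135 = 9.72, 72×0.162 = 11.664, 72×0.112 = 8.064, 72×0.102 = 7.344, 72×0.152 = 10.944, 72×0.152 = 10.944.
cat         O        E   (O−E)²/E
type 1      9    7.272     0.4106
type 2      5    6.048     0.1816
type 3      6     9.72     1.4237
type 4     10   11.664     0.2374
type 5     11    8.064     1.0690
type 6      8    7.344     0.0586
type 7     12   10.944     0.1019
type 8     11   10.944     0.0003
Sum = 3.483
df = 7. Since 3.483 < 16.013, we do not reject H₀.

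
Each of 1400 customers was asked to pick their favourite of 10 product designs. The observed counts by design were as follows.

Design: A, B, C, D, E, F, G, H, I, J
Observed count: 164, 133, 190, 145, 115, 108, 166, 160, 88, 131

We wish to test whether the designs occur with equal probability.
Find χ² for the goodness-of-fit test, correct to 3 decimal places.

Expected count for each of the 10 categories: 1400/10 = 140.
A: (164 − 140)²/140 = 576/140 = 4.1143
B: (133 − 140)²/140 = 49/140 = 0.3500
C: (190 − 140)²/140 = 2500/140 = 17.8571
D: (145 − 140)²/140 = 25/140 = 0.1786
E: (115 − 140)²/140 = 625/140 = 4.4643
F: (108 − 140)²/140 = 1024/140 = 7.3143
G: (166 − 140)²/140 = 676/140 = 4.8286
H: (160 − 140)²/140 = 400/140 = 2.8571
I: (88 − 140)²/140 = 2704/140 = 19.3143
J: (131 − 140)²/140 = 81/140 = 0.5786
Sum = 61.857

61.857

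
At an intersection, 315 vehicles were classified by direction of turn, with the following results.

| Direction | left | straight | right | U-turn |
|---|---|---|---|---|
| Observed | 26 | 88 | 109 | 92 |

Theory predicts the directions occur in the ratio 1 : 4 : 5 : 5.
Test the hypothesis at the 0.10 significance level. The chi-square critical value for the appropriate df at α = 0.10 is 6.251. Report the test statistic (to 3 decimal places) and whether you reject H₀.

3.143; do not reject

Ratio total = 15. Expected counts: 315×1/15 = 21, 315×4/15 = 84, 315×5/15 = 105, 315×5/15 = 105.
χ² = (26−21)²/21 + (88−84)²/84 + (109−105)²/105 + (92−105)²/105
   = 1.1905 + 0.1905 + 0.1524 + 1.6095
Sum = 3.143
df = 3. Since 3.143 < 6.251, we do not reject H₀.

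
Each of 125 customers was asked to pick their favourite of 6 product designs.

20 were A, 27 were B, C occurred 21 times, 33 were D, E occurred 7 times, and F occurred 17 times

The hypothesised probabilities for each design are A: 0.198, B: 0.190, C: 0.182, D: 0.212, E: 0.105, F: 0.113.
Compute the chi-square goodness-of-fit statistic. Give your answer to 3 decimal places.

6.529

Expected counts E_i = n·p_i: 125×0.198 = 24.75, 125×0.190 = 23.75, 125×0.182 = 22.75, 125×0.212 = 26.5, 125×0.105 = 13.125, 125×0.113 = 14.125.
cat         O        E   (O−E)²/E
A          20    24.75     0.9116
B          27    23.75     0.4447
C          21    22.75     0.1346
D          33     26.5     1.5943
E           7   13.125     2.8583
F          17   14.125     0.5852
Sum = 6.529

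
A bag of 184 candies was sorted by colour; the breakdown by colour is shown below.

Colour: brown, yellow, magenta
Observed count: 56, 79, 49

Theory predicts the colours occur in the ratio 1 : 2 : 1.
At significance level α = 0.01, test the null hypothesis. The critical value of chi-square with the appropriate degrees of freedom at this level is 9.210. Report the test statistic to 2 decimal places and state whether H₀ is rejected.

4.21; do not reject

Ratio total = 4. Expected counts: 184×1/4 = 46, 184×2/4 = 92, 184×1/4 = 46.
brown: (56 − 46)²/46 = 100/46 = 2.174
yellow: (79 − 92)²/92 = 169/92 = 1.837
magenta: (49 − 46)²/46 = 9/46 = 0.196
Sum = 4.21
df = 2. Since 4.21 < 9.210, we do not reject H₀.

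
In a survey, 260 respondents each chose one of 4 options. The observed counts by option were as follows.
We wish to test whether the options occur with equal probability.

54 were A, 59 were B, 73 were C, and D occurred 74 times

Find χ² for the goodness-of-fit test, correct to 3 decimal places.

Expected count for each of the 4 categories: 260/4 = 65.
A: (54 − 65)²/65 = 121/65 = 1.8615
B: (59 − 65)²/65 = 36/65 = 0.5538
C: (73 − 65)²/65 = 64/65 = 0.9846
D: (74 − 65)²/65 = 81/65 = 1.2462
Sum = 4.646

4.646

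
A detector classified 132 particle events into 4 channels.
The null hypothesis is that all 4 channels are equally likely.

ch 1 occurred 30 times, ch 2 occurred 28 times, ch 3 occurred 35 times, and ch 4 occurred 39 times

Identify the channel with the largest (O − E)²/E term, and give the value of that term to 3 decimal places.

Expected count for each of the 4 categories: 132/4 = 33.
χ² = (30−33)²/33 + (28−33)²/33 + (35−33)²/33 + (39−33)²/33
   = 0.2727 + 0.7576 + 0.1212 + 1.0909
The largest term is for ch 4: 1.091.

ch 4, 1.091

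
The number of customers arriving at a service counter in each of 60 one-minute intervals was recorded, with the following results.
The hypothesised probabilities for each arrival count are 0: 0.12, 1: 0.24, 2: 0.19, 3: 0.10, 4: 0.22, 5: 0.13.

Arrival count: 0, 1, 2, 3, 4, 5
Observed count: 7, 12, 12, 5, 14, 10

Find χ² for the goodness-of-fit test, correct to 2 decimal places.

Expected counts E_i = n·p_i: 60×0.12 = 7.2, 60×0.24 = 14.4, 60×0.19 = 11.4, 60×0.10 = 6, 60×0.22 = 13.2, 60×0.13 = 7.8.
0: (7 − 7.2)²/7.2 = 0.04/7.2 = 0.006
1: (12 − 14.4)²/14.4 = 5.76/14.4 = 0.400
2: (12 − 11.4)²/11.4 = 0.36/11.4 = 0.032
3: (5 − 6)²/6 = 1/6 = 0.167
4: (14 − 13.2)²/13.2 = 0.64/13.2 = 0.048
5: (10 − 7.8)²/7.8 = 4.84/7.8 = 0.621
Sum = 1.27

1.27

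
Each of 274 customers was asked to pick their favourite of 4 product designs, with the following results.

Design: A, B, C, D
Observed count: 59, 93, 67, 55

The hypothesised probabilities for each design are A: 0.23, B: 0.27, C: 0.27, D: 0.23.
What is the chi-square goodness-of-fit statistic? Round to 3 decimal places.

6.826

Expected counts E_i = n·p_i: 274×0.23 = 63.02, 274×0.27 = 73.98, 274×0.27 = 73.98, 274×0.23 = 63.02.
A: (59 − 63.02)²/63.02 = 16.1604/63.02 = 0.2564
B: (93 − 73.98)²/73.98 = 361.7604/73.98 = 4.8900
C: (67 − 73.98)²/73.98 = 48.7204/73.98 = 0.6586
D: (55 − 63.02)²/63.02 = 64.3204/63.02 = 1.0206
Sum = 6.826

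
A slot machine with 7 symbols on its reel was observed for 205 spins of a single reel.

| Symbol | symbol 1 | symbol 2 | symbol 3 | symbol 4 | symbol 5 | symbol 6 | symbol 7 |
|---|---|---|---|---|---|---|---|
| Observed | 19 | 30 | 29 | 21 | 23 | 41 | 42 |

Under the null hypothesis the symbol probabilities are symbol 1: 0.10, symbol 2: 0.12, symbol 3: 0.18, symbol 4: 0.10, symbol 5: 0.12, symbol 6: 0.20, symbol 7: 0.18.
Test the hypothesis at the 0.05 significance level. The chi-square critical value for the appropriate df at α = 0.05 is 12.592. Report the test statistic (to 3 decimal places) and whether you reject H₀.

3.808; do not reject

Expected counts E_i = n·p_i: 205×0.10 = 20.5, 205×0.12 = 24.6, 205×0.18 = 36.9, 205×0.10 = 20.5, 205×0.12 = 24.6, 205×0.20 = 41, 205×0.18 = 36.9.
symbol 1: (19 − 20.5)²/20.5 = 2.25/20.5 = 0.1098
symbol 2: (30 − 24.6)²/24.6 = 29.16/24.6 = 1.1854
symbol 3: (29 − 36.9)²/36.9 = 62.41/36.9 = 1.6913
symbol 4: (21 − 20.5)²/20.5 = 0.25/20.5 = 0.0122
symbol 5: (23 − 24.6)²/24.6 = 2.56/24.6 = 0.1041
symbol 6: (41 − 41)²/41 = 0/41 = 0.0000
symbol 7: (42 − 36.9)²/36.9 = 26.01/36.9 = 0.7049
Sum = 3.808
df = 6. Since 3.808 < 12.592, we do not reject H₀.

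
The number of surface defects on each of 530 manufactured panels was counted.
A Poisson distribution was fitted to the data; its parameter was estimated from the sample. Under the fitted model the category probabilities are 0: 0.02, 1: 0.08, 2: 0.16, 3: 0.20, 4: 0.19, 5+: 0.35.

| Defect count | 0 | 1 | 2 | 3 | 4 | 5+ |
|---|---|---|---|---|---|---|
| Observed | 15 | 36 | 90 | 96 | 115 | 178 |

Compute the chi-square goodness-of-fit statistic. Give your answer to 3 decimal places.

6.389

Expected counts E_i = n·p_i: 530×0.02 = 10.6, 530×0.08 = 42.4, 530×0.16 = 84.8, 530×0.20 = 106, 530×0.19 = 100.7, 530×0.35 = 185.5.
χ² = (15−10.6)²/10.6 + (36−42.4)²/42.4 + (90−84.8)²/84.8 + (96−106)²/106 + (115−100.7)²/100.7 + (178−185.5)²/185.5
   = 1.8264 + 0.9660 + 0.3189 + 0.9434 + 2.0307 + 0.3032
Sum = 6.389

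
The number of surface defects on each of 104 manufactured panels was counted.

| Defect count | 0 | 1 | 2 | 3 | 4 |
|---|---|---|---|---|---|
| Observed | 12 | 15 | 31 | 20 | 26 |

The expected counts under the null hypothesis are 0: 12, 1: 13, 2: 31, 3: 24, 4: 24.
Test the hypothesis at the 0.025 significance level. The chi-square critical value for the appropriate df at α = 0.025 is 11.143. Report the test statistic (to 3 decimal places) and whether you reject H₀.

1.141; do not reject

0: (12 − 12)²/12 = 0/12 = 0.0000
1: (15 − 13)²/13 = 4/13 = 0.3077
2: (31 − 31)²/31 = 0/31 = 0.0000
3: (20 − 24)²/24 = 16/24 = 0.6667
4: (26 − 24)²/24 = 4/24 = 0.1667
Sum = 1.141
df = 4. Since 1.141 < 11.143, we do not reject H₀.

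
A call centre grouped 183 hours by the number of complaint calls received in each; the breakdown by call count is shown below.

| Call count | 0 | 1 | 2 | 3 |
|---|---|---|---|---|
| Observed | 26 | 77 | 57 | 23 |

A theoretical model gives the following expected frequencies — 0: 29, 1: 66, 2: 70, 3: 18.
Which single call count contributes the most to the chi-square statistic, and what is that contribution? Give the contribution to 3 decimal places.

2, 2.414

cat         O        E   (O−E)²/E
0          26       29     0.3103
1          77       66     1.8333
2          57       70     2.4143
3          23       18     1.3889
The largest term is for 2: 2.414.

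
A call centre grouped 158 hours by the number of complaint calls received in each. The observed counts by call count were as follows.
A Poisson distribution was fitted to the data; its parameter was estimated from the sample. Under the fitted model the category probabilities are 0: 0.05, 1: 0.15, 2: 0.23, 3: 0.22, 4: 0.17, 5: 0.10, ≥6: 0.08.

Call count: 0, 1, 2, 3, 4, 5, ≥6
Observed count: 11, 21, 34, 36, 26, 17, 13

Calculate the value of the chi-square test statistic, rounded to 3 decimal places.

1.848

Expected counts E_i = n·p_i: 158×0.05 = 7.9, 158×0.15 = 23.7, 158×0.23 = 36.34, 158×0.22 = 34.76, 158×0.17 = 26.86, 158×0.10 = 15.8, 158×0.08 = 12.64.
0: (11 − 7.9)²/7.9 = 9.61/7.9 = 1.2165
1: (21 − 23.7)²/23.7 = 7.29/23.7 = 0.3076
2: (34 − 36.34)²/36.34 = 5.4756/36.34 = 0.1507
3: (36 − 34.76)²/34.76 = 1.5376/34.76 = 0.0442
4: (26 − 26.86)²/26.86 = 0.7396/26.86 = 0.0275
5: (17 − 15.8)²/15.8 = 1.44/15.8 = 0.0911
≥6: (13 − 12.64)²/12.64 = 0.1296/12.64 = 0.0103
Sum = 1.848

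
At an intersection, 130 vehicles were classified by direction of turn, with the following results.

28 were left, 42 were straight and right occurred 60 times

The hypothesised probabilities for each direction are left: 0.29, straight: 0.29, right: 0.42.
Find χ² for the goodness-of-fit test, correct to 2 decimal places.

3.52

Expected counts E_i = n·p_i: 130×0.29 = 37.7, 130×0.29 = 37.7, 130×0.42 = 54.6.
cat           O        E   (O−E)²/E
left         28     37.7      2.496
straight     42     37.7      0.490
right        60     54.6      0.534
Sum = 3.52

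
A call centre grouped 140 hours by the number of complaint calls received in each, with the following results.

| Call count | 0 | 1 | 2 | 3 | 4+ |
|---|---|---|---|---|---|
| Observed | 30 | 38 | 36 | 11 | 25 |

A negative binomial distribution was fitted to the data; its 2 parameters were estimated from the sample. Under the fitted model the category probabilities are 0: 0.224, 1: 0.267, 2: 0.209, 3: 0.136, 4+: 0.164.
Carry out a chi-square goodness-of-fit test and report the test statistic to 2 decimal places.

Expected counts E_i = n·p_i: 140×0.224 = 31.36, 140×0.267 = 37.38, 140×0.209 = 29.26, 140×0.136 = 19.04, 140×0.164 = 22.96.
cat         O        E   (O−E)²/E
0          30    31.36      0.059
1          38    37.38      0.010
2          36    29.26      1.553
3          11    19.04      3.395
4+         25    22.96      0.181
Sum = 5.20

5.20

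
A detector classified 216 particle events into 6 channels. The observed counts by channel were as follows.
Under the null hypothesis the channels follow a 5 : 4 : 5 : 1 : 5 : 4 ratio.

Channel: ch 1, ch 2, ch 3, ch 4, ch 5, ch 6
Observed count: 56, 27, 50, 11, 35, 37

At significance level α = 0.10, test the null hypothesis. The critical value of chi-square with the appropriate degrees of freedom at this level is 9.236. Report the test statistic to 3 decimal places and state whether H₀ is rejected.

Ratio total = 24. Expected counts: 216×5/24 = 45, 216×4/24 = 36, 216×5/24 = 45, 216×1/24 = 9, 216×5/24 = 45, 216×4/24 = 36.
ch 1: (56 − 45)²/45 = 121/45 = 2.6889
ch 2: (27 − 36)²/36 = 81/36 = 2.2500
ch 3: (50 − 45)²/45 = 25/45 = 0.5556
ch 4: (11 − 9)²/9 = 4/9 = 0.4444
ch 5: (35 − 45)²/45 = 100/45 = 2.2222
ch 6: (37 − 36)²/36 = 1/36 = 0.0278
Sum = 8.189
df = 5. Since 8.189 < 9.236, we do not reject H₀.

8.189; do not reject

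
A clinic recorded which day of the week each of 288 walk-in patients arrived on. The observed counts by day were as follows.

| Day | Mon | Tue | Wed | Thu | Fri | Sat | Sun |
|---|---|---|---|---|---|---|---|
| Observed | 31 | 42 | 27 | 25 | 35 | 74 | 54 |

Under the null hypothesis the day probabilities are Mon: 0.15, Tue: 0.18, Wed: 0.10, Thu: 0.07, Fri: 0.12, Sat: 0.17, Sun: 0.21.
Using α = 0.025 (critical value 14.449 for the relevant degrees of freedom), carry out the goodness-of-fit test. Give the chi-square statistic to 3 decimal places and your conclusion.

Expected counts E_i = n·p_i: 288×0.15 = 43.2, 288×0.18 = 51.84, 288×0.10 = 28.8, 288×0.07 = 20.16, 288×0.12 = 34.56, 288×0.17 = 48.96, 288×0.21 = 60.48.
χ² = (31−43.2)²/43.2 + (42−51.84)²/51.84 + (27−28.8)²/28.8 + (25−20.16)²/20.16 + (35−34.56)²/34.56 + (74−48.96)²/48.96 + (54−60.48)²/60.48
   = 3.4454 + 1.8678 + 0.1125 + 1.1620 + 0.0056 + 12.8064 + 0.6943
Sum = 20.094
df = 6. Since 20.094 > 14.449, we reject H₀.

20.094; reject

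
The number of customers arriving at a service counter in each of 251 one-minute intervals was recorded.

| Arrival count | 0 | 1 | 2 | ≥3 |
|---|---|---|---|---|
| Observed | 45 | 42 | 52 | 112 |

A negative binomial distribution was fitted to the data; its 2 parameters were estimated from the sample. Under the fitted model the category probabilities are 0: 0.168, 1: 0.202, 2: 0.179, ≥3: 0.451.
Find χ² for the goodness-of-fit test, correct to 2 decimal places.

Expected counts E_i = n·p_i: 251×0.168 = 42.168, 251×0.202 = 50.702, 251×0.179 = 44.929, 251×0.451 = 113.201.
cat         O        E   (O−E)²/E
0          45   42.168      0.190
1          42   50.702      1.494
2          52   44.929      1.113
≥3        112  113.201      0.013
Sum = 2.81

2.81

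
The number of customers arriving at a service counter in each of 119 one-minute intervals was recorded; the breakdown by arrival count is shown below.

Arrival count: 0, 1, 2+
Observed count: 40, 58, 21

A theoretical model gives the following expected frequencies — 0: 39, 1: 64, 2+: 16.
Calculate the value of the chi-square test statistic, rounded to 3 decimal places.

2.151

0: (40 − 39)²/39 = 1/39 = 0.0256
1: (58 − 64)²/64 = 36/64 = 0.5625
2+: (21 − 16)²/16 = 25/16 = 1.5625
Sum = 2.151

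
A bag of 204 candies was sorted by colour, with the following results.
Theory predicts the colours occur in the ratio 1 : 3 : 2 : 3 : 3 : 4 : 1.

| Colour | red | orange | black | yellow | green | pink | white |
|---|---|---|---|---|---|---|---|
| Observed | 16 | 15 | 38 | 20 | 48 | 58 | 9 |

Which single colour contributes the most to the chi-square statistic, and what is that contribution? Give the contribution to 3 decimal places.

orange, 12.250

Ratio total = 17. Expected counts: 204×1/17 = 12, 204×3/17 = 36, 204×2/17 = 24, 204×3/17 = 36, 204×3/17 = 36, 204×4/17 = 48, 204×1/17 = 12.
χ² = (16−12)²/12 + (15−36)²/36 + (38−24)²/24 + (20−36)²/36 + (48−36)²/36 + (58−48)²/48 + (9−12)²/12
   = 1.3333 + 12.2500 + 8.1667 + 7.1111 + 4.0000 + 2.0833 + 0.7500
The largest term is for orange: 12.250.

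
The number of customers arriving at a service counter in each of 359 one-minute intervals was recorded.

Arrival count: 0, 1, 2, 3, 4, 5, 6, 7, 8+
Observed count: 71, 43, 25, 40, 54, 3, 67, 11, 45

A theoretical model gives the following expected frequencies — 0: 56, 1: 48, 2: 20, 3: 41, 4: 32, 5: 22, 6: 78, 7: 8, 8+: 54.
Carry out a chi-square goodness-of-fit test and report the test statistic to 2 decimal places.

0: (71 − 56)²/56 = 225/56 = 4.018
1: (43 − 48)²/48 = 25/48 = 0.521
2: (25 − 20)²/20 = 25/20 = 1.250
3: (40 − 41)²/41 = 1/41 = 0.024
4: (54 − 32)²/32 = 484/32 = 15.125
5: (3 − 22)²/22 = 361/22 = 16.409
6: (67 − 78)²/78 = 121/78 = 1.551
7: (11 − 8)²/8 = 9/8 = 1.125
8+: (45 − 54)²/54 = 81/54 = 1.500
Sum = 41.52

41.52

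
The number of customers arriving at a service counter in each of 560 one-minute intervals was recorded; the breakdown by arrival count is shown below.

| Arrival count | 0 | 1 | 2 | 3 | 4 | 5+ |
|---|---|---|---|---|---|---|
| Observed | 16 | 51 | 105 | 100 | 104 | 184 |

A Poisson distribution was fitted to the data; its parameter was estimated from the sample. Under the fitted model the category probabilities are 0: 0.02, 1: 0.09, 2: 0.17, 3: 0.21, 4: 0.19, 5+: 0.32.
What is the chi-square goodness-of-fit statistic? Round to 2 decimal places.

Expected counts E_i = n·p_i: 560×0.02 = 11.2, 560×0.09 = 50.4, 560×0.17 = 95.2, 560×0.21 = 117.6, 560×0.19 = 106.4, 560×0.32 = 179.2.
cat         O        E   (O−E)²/E
0          16     11.2      2.057
1          51     50.4      0.007
2         105     95.2      1.009
3         100    117.6      2.634
4         104    106.4      0.054
5+        184    179.2      0.129
Sum = 5.89

5.89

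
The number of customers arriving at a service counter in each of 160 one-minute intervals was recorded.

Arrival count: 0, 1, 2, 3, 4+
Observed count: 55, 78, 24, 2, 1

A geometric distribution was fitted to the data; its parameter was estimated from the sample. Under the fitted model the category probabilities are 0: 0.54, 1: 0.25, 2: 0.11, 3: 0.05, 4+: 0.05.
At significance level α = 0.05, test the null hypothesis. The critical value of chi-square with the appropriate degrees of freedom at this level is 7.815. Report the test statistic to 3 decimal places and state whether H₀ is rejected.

60.464; reject

Expected counts E_i = n·p_i: 160×0.54 = 86.4, 160×0.25 = 40, 160×0.11 = 17.6, 160×0.05 = 8, 160×0.05 = 8.
0: (55 − 86.4)²/86.4 = 985.96/86.4 = 11.4116
1: (78 − 40)²/40 = 1444/40 = 36.1000
2: (24 − 17.6)²/17.6 = 40.96/17.6 = 2.3273
3: (2 − 8)²/8 = 36/8 = 4.5000
4+: (1 − 8)²/8 = 49/8 = 6.1250
Sum = 60.464
df = 3. Since 60.464 > 7.815, we reject H₀.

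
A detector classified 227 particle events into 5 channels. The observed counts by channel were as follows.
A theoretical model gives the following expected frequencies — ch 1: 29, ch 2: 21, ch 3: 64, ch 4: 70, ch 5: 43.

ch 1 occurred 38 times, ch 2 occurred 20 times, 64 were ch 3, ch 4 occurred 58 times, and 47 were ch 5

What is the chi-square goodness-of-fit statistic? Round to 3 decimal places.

5.270

cat         O        E   (O−E)²/E
ch 1       38       29     2.7931
ch 2       20       21     0.0476
ch 3       64       64     0.0000
ch 4       58       70     2.0571
ch 5       47       43     0.3721
Sum = 5.270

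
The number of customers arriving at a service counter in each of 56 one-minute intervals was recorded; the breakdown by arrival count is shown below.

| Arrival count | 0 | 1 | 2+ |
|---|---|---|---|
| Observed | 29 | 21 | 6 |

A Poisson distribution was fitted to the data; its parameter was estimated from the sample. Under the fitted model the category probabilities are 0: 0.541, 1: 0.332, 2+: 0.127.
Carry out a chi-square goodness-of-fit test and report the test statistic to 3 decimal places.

Expected counts E_i = n·p_i: 56×0.541 = 30.296, 56×0.332 = 18.592, 56×0.127 = 7.112.
0: (29 − 30.296)²/30.296 = 1.679616/30.296 = 0.0554
1: (21 − 18.592)²/18.592 = 5.798464/18.592 = 0.3119
2+: (6 − 7.112)²/7.112 = 1.236544/7.112 = 0.1739
Sum = 0.541

0.541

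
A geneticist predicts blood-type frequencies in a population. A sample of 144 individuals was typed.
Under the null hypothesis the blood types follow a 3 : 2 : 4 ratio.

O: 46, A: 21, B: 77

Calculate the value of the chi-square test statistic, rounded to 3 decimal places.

6.505

Ratio total = 9. Expected counts: 144×3/9 = 48, 144×2/9 = 32, 144×4/9 = 64.
χ² = (46−48)²/48 + (21−32)²/32 + (77−64)²/64
   = 0.0833 + 3.7813 + 2.6406
Sum = 6.505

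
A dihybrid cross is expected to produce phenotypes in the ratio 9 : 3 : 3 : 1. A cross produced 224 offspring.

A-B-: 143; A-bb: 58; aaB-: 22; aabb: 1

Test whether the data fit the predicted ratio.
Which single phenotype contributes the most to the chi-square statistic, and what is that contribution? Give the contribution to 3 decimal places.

Ratio total = 16. Expected counts: 224×9/16 = 126, 224×3/16 = 42, 224×3/16 = 42, 224×1/16 = 14.
A-B-: (143 − 126)²/126 = 289/126 = 2.2937
A-bb: (58 − 42)²/42 = 256/42 = 6.0952
aaB-: (22 − 42)²/42 = 400/42 = 9.5238
aabb: (1 − 14)²/14 = 169/14 = 12.0714
The largest term is for aabb: 12.071.

aabb, 12.071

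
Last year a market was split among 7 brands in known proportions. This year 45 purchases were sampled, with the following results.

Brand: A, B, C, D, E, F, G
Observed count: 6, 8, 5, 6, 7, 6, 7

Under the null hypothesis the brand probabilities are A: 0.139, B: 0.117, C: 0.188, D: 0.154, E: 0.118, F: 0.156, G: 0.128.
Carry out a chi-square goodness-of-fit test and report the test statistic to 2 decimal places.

3.92

Expected counts E_i = n·p_i: 45×0.139 = 6.255, 45×0.117 = 5.265, 45×0.188 = 8.46, 45×0.154 = 6.93, 45×0.118 = 5.31, 45×0.156 = 7.02, 45×0.128 = 5.76.
A: (6 − 6.255)²/6.255 = 0.065025/6.255 = 0.010
B: (8 − 5.265)²/5.265 = 7.480225/5.265 = 1.421
C: (5 − 8.46)²/8.46 = 11.9716/8.46 = 1.415
D: (6 − 6.93)²/6.93 = 0.8649/6.93 = 0.125
E: (7 − 5.31)²/5.31 = 2.8561/5.31 = 0.538
F: (6 − 7.02)²/7.02 = 1.0404/7.02 = 0.148
G: (7 − 5.76)²/5.76 = 1.5376/5.76 = 0.267
Sum = 3.92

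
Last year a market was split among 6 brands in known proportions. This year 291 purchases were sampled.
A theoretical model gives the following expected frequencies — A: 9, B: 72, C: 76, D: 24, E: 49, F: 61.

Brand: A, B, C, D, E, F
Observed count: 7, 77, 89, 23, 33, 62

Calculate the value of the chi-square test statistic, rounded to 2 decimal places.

8.30

χ² = (7−9)²/9 + (77−72)²/72 + (89−76)²/76 + (23−24)²/24 + (33−49)²/49 + (62−61)²/61
   = 0.444 + 0.347 + 2.224 + 0.042 + 5.224 + 0.016
Sum = 8.30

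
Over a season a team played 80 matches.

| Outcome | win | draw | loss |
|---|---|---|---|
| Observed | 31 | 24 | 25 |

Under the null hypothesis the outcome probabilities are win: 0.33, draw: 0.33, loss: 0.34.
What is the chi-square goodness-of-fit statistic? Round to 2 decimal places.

Expected counts E_i = n·p_i: 80×0.33 = 26.4, 80×0.33 = 26.4, 80×0.34 = 27.2.
win: (31 − 26.4)²/26.4 = 21.16/26.4 = 0.802
draw: (24 − 26.4)²/26.4 = 5.76/26.4 = 0.218
loss: (25 − 27.2)²/27.2 = 4.84/27.2 = 0.178
Sum = 1.20

1.20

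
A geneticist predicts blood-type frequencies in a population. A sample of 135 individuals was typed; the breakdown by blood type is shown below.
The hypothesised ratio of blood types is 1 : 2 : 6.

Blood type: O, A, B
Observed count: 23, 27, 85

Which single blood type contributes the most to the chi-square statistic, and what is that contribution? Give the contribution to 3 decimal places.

Ratio total = 9. Expected counts: 135×1/9 = 15, 135×2/9 = 30, 135×6/9 = 90.
χ² = (23−15)²/15 + (27−30)²/30 + (85−90)²/90
   = 4.2667 + 0.3000 + 0.2778
The largest term is for O: 4.267.

O, 4.267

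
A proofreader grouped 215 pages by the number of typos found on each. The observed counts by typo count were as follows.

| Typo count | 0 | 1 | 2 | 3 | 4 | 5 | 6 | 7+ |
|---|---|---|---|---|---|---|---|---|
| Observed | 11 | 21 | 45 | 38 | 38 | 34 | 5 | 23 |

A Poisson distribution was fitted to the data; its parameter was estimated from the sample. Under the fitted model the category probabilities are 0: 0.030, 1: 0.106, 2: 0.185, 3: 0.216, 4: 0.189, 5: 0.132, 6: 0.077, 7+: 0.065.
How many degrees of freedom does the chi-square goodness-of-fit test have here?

There are k = 8 categories and 1 parameter estimated from the data, so df = 8 − 1 − 1 = 6.

6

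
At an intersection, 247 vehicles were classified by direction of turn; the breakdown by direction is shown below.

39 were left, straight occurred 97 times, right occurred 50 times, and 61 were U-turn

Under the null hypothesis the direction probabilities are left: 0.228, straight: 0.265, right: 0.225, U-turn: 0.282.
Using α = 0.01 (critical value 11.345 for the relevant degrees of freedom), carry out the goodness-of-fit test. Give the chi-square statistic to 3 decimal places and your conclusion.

Expected counts E_i = n·p_i: 247×0.228 = 56.316, 247×0.265 = 65.455, 247×0.225 = 55.575, 247×0.282 = 69.654.
cat           O        E   (O−E)²/E
left         39   56.316     5.3243
straight     97   65.455    15.2026
right        50   55.575     0.5593
U-turn       61   69.654     1.0752
Sum = 22.161
df = 3. Since 22.161 > 11.345, we reject H₀.

22.161; reject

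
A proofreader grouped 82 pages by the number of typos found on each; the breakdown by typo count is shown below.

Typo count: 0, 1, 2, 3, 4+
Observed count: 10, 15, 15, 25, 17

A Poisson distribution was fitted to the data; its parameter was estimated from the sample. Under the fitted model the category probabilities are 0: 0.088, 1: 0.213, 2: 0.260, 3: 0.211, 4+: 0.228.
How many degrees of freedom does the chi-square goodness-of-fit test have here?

3

There are k = 5 categories and 1 parameter estimated from the data, so df = 5 − 1 − 1 = 3.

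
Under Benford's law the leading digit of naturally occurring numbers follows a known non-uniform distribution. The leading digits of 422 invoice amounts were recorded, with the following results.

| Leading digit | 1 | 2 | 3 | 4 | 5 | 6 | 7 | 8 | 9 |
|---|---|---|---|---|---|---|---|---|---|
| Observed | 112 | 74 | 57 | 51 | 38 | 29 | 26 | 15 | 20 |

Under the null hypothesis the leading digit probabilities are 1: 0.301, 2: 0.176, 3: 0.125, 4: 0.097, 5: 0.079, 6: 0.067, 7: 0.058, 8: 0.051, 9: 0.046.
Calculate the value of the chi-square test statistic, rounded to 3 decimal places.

Expected counts E_i = n·p_i: 422×0.301 = 127.022, 422×0.176 = 74.272, 422×0.125 = 52.75, 422×0.097 = 40.934, 422×0.079 = 33.338, 422×0.067 = 28.274, 422×0.058 = 24.476, 422×0.051 = 21.522, 422×0.046 = 19.412.
χ² = (112−127.022)²/127.022 + (74−74.272)²/74.272 + (57−52.75)²/52.75 + (51−40.934)²/40.934 + (38−33.338)²/33.338 + (29−28.274)²/28.274 + (26−24.476)²/24.476 + (15−21.522)²/21.522 + (20−19.412)²/19.412
   = 1.7765 + 0.0010 + 0.3424 + 2.4753 + 0.6519 + 0.0186 + 0.0949 + 1.9764 + 0.0178
Sum = 7.355

7.355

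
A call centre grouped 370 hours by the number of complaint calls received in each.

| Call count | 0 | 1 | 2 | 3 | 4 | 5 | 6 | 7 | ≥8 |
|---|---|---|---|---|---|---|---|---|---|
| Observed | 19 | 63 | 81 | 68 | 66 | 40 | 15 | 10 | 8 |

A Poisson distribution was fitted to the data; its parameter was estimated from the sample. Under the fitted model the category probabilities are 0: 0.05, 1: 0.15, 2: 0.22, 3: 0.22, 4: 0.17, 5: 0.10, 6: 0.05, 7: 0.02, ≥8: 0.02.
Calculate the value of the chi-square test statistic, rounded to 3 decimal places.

Expected counts E_i = n·p_i: 370×0.05 = 18.5, 370×0.15 = 55.5, 370×0.22 = 81.4, 370×0.22 = 81.4, 370×0.17 = 62.9, 370×0.10 = 37, 370×0.05 = 18.5, 370×0.02 = 7.4, 370×0.02 = 7.4.
0: (19 − 18.5)²/18.5 = 0.25/18.5 = 0.0135
1: (63 − 55.5)²/55.5 = 56.25/55.5 = 1.0135
2: (81 − 81.4)²/81.4 = 0.16/81.4 = 0.0020
3: (68 − 81.4)²/81.4 = 179.56/81.4 = 2.2059
4: (66 − 62.9)²/62.9 = 9.61/62.9 = 0.1528
5: (40 − 37)²/37 = 9/37 = 0.2432
6: (15 − 18.5)²/18.5 = 12.25/18.5 = 0.6622
7: (10 − 7.4)²/7.4 = 6.76/7.4 = 0.9135
≥8: (8 − 7.4)²/7.4 = 0.36/7.4 = 0.0486
Sum = 5.255

5.255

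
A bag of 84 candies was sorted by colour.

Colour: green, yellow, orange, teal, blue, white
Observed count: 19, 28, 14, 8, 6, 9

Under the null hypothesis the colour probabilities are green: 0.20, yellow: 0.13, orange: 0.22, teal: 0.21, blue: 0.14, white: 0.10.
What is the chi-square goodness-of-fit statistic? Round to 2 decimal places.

Expected counts E_i = n·p_i: 84×0.20 = 16.8, 84×0.13 = 10.92, 84×0.22 = 18.48, 84×0.21 = 17.64, 84×0.14 = 11.76, 84×0.10 = 8.4.
cat         O        E   (O−E)²/E
green      19     16.8      0.288
yellow     28    10.92     26.715
orange     14    18.48      1.086
teal        8    17.64      5.268
blue        6    11.76      2.821
white       9      8.4      0.043
Sum = 36.22

36.22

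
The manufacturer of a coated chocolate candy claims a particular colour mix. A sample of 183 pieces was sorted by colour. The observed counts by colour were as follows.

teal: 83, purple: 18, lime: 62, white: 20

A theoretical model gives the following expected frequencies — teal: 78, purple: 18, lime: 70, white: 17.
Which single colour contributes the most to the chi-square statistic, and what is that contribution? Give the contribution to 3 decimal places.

lime, 0.914

χ² = (83−78)²/78 + (18−18)²/18 + (62−70)²/70 + (20−17)²/17
   = 0.3205 + 0.0000 + 0.9143 + 0.5294
The largest term is for lime: 0.914.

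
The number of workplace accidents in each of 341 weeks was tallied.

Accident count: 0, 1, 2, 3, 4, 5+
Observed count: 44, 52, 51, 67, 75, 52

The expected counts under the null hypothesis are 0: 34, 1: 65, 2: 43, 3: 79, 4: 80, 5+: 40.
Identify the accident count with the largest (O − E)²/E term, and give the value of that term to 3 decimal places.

5+, 3.600

cat         O        E   (O−E)²/E
0          44       34     2.9412
1          52       65     2.6000
2          51       43     1.4884
3          67       79     1.8228
4          75       80     0.3125
5+         52       40     3.6000
The largest term is for 5+: 3.600.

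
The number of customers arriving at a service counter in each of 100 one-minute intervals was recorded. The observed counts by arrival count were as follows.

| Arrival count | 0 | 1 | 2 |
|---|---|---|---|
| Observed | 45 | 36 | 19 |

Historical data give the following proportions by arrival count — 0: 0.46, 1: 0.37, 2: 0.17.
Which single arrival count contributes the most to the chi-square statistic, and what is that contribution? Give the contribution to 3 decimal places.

Expected counts E_i = n·p_i: 100×0.46 = 46, 100×0.37 = 37, 100×0.17 = 17.
0: (45 − 46)²/46 = 1/46 = 0.0217
1: (36 − 37)²/37 = 1/37 = 0.0270
2: (19 − 17)²/17 = 4/17 = 0.2353
The largest term is for 2: 0.235.

2, 0.235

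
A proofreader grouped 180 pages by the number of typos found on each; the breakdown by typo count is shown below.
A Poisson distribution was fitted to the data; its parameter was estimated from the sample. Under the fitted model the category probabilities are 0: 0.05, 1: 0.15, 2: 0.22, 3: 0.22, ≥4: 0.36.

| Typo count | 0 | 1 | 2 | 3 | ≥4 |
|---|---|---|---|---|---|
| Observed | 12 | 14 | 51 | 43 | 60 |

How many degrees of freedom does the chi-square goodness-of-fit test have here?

There are k = 5 categories and 1 parameter estimated from the data, so df = 5 − 1 − 1 = 3.

3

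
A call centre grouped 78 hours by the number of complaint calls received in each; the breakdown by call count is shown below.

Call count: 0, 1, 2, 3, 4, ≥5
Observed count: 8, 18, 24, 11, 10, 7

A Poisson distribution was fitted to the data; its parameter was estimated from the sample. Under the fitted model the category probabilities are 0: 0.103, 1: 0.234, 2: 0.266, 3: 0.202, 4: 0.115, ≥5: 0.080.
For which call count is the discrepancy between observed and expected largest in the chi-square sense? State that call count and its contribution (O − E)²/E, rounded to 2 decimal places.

Expected counts E_i = n·p_i: 78×0.103 = 8.034, 78×0.234 = 18.252, 78×0.266 = 20.748, 78×0.202 = 15.756, 78×0.115 = 8.97, 78×0.080 = 6.24.
χ² = (8−8.034)²/8.034 + (18−18.252)²/18.252 + (24−20.748)²/20.748 + (11−15.756)²/15.756 + (10−8.97)²/8.97 + (7−6.24)²/6.24
   = 0.000 + 0.003 + 0.510 + 1.436 + 0.118 + 0.093
The largest term is for 3: 1.44.

3, 1.44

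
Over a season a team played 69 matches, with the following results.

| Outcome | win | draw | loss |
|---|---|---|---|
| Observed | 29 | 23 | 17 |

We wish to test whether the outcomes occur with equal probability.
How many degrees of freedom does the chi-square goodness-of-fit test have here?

2

There are k = 3 categories and no parameters were estimated from the data, so df = 3 − 1 = 2.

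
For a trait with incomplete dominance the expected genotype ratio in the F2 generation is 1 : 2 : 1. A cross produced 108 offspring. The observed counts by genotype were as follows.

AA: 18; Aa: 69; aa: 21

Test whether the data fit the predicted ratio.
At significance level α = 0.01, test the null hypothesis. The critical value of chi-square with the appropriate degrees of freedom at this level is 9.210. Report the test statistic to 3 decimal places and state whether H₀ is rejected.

8.500; do not reject

Ratio total = 4. Expected counts: 108×1/4 = 27, 108×2/4 = 54, 108×1/4 = 27.
χ² = (18−27)²/27 + (69−54)²/54 + (21−27)²/27
   = 3.0000 + 4.1667 + 1.3333
Sum = 8.500
df = 2. Since 8.500 < 9.210, we do not reject H₀.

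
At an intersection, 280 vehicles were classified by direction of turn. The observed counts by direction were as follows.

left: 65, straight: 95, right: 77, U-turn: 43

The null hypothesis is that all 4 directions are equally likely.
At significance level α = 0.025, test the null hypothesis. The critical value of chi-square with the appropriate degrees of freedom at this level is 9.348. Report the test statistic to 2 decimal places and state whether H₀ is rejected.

Under H₀ each category has probability 1/4, so each expected count is 280/4 = 70.
cat           O        E   (O−E)²/E
left         65       70      0.357
straight     95       70      8.929
right        77       70      0.700
U-turn       43       70     10.414
Sum = 20.40
df = 3. Since 20.40 > 9.348, we reject H₀.

20.40; reject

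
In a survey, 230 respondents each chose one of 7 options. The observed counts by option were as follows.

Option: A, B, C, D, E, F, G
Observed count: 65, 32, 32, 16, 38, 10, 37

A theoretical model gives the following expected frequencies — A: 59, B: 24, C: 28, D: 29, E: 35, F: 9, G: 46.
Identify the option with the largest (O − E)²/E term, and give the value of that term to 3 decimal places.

D, 5.828

A: (65 − 59)²/59 = 36/59 = 0.6102
B: (32 − 24)²/24 = 64/24 = 2.6667
C: (32 − 28)²/28 = 16/28 = 0.5714
D: (16 − 29)²/29 = 169/29 = 5.8276
E: (38 − 35)²/35 = 9/35 = 0.2571
F: (10 − 9)²/9 = 1/9 = 0.1111
G: (37 − 46)²/46 = 81/46 = 1.7609
The largest term is for D: 5.828.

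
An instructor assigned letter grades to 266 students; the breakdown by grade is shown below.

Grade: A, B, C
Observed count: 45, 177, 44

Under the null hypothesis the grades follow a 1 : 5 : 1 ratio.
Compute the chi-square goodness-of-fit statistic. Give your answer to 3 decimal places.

3.126

Ratio total = 7. Expected counts: 266×1/7 = 38, 266×5/7 = 190, 266×1/7 = 38.
A: (45 − 38)²/38 = 49/38 = 1.2895
B: (177 − 190)²/190 = 169/190 = 0.8895
C: (44 − 38)²/38 = 36/38 = 0.9474
Sum = 3.126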